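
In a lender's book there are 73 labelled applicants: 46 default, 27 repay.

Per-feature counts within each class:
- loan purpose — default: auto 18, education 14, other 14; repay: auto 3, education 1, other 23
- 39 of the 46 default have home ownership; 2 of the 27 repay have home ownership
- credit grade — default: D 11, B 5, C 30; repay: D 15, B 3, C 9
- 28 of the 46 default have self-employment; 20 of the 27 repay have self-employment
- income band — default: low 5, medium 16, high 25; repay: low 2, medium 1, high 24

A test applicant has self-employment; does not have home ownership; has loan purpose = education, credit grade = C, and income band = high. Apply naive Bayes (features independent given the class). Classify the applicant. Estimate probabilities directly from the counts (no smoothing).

default

default: (46/73) × (14/46) × (7/46) × (30/46) × (28/46) × (25/46) ≈ 0.00629638
repay: (27/73) × (1/27) × (25/27) × (9/27) × (20/27) × (24/27) ≈ 0.00278385
Highest score → default.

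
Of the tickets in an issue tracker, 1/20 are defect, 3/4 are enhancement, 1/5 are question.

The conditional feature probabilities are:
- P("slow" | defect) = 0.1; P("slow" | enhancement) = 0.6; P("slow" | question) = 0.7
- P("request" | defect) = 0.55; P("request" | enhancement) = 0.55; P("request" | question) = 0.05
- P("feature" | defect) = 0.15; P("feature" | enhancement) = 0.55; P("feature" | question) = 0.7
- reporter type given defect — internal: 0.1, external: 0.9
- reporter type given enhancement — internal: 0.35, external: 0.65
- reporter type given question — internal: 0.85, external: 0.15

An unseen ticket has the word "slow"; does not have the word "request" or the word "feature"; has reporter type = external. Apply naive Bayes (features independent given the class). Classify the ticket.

enhancement

defect: 0.05 × 0.1 × (1−0.55) × (1−0.15) × 0.9 = 0.00172125
enhancement: 0.75 × 0.6 × (1−0.55) × (1−0.55) × 0.65 = 0.05923125
question: 0.2 × 0.7 × (1−0.05) × (1−0.7) × 0.15 = 0.005985
Highest score → enhancement.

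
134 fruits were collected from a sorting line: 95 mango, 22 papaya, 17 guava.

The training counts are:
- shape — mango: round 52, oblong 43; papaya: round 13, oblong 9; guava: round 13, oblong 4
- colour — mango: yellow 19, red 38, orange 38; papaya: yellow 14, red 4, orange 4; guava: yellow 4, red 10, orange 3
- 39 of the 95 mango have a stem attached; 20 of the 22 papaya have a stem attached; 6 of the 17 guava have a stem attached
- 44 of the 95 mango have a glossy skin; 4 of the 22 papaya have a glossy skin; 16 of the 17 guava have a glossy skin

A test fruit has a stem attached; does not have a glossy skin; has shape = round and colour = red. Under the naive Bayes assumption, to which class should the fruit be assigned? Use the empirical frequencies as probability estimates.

mango

mango: (95/134) × (52/95) × (38/95) × (39/95) × (51/95) ≈ 0.0342095
papaya: (22/134) × (13/22) × (4/22) × (20/22) × (18/22) ≈ 0.01312
guava: (17/134) × (13/17) × (10/17) × (6/17) × (1/17) ≈ 0.00118479
Highest score → mango.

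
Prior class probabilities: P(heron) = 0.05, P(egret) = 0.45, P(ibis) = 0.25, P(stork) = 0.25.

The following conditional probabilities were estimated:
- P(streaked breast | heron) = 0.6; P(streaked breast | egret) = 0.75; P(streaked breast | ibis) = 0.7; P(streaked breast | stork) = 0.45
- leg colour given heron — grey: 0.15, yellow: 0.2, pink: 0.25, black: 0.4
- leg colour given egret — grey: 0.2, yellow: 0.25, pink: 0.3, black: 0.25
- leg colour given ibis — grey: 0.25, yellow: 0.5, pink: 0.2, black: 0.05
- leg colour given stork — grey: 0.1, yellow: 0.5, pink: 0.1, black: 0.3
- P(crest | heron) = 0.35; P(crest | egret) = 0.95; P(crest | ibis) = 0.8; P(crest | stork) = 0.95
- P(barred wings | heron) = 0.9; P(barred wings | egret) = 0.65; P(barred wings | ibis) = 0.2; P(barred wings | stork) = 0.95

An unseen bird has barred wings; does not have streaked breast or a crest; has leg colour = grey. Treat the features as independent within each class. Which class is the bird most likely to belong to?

heron

heron: 0.05 × (1−0.6) × 0.15 × (1−0.35) × 0.9 = 0.001755
egret: 0.45 × (1−0.75) × 0.2 × (1−0.95) × 0.65 = 0.00073125
ibis: 0.25 × (1−0.7) × 0.25 × (1−0.8) × 0.2 = 0.00075
stork: 0.25 × (1−0.45) × 0.1 × (1−0.95) × 0.95 = 0.000653125
Highest score → heron.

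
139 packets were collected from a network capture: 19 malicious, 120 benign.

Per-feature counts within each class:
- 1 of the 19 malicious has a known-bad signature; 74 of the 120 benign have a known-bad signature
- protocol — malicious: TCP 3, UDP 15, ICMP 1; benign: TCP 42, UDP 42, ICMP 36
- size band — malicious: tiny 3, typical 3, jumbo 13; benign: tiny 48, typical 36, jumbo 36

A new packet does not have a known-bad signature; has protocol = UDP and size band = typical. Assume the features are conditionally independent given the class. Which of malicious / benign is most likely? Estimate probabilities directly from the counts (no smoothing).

benign

malicious: (19/139) × (18/19) × (15/19) × (3/19) ≈ 0.0161422
benign: (120/139) × (46/120) × (42/120) × (36/120) ≈ 0.0347482
Highest score → benign.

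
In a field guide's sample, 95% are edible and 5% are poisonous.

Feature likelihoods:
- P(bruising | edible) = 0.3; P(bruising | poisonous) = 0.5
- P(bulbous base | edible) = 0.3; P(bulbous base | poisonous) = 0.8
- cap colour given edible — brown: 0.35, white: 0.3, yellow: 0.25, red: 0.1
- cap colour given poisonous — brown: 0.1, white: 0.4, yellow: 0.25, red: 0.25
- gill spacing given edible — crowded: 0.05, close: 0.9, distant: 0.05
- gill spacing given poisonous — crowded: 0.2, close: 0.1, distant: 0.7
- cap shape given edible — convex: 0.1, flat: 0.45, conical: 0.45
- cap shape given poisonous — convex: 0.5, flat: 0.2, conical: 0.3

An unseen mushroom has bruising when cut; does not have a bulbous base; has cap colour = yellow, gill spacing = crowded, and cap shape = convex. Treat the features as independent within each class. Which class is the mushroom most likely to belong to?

edible: 0.95 × 0.3 × (1−0.3) × 0.25 × 0.05 × 0.1 = 0.000249375
poisonous: 0.05 × 0.5 × (1−0.8) × 0.25 × 0.2 × 0.5 = 0.000125
Highest score → edible.

edible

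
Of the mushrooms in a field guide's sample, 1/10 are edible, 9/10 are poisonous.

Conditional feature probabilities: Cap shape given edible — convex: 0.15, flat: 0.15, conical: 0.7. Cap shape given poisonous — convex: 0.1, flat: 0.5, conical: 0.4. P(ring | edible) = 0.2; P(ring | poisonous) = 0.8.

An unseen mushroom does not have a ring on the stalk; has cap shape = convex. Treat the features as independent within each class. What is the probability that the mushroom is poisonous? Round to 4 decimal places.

edible: 0.1 × 0.15 × (1−0.2) = 0.012
poisonous: 0.9 × 0.1 × (1−0.8) = 0.018
P(poisonous | x) = 0.018 / 0.03 ≈ 0.6000

0.6000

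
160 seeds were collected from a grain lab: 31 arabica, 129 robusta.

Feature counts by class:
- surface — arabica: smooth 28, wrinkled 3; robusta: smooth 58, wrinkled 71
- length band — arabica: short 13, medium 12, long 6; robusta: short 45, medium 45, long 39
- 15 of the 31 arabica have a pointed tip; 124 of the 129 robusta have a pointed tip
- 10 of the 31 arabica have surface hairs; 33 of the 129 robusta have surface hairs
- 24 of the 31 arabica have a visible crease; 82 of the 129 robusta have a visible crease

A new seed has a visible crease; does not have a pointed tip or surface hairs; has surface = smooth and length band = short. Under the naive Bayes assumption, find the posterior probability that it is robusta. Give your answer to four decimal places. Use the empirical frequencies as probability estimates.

0.1045

arabica: (31/160) × (28/31) × (13/31) × (16/31) × (21/31) × (24/31) ≈ 0.0198648
robusta: (129/160) × (58/129) × (45/129) × (5/129) × (96/129) × (82/129) ≈ 0.00231855
P(robusta | x) = 0.00231855 / 0.02218335 ≈ 0.1045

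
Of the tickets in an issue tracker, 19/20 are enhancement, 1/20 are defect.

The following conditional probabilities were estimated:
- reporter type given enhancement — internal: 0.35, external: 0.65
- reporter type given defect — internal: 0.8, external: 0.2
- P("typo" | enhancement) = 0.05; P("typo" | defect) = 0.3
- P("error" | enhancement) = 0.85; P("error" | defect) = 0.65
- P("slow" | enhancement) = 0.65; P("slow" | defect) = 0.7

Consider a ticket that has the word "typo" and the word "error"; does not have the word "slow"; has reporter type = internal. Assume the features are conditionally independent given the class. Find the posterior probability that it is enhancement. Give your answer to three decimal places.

0.679

enhancement: 0.95 × 0.35 × 0.05 × 0.85 × (1−0.65) = 0.0049459375
defect: 0.05 × 0.8 × 0.3 × 0.65 × (1−0.7) = 0.00234
P(enhancement | x) = 0.0049459375 / 0.0072859375 ≈ 0.679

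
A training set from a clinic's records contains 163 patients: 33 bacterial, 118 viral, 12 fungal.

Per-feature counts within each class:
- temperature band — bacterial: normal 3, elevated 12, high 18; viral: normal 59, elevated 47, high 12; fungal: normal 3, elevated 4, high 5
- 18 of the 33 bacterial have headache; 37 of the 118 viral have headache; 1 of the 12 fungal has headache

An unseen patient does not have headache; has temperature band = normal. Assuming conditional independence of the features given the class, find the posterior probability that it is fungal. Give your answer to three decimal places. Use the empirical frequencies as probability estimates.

bacterial: (33/163) × (3/33) × (15/33) ≈ 0.00836587
viral: (118/163) × (59/118) × (81/118) ≈ 0.248466
fungal: (12/163) × (3/12) × (11/12) ≈ 0.0168712
P(fungal | x) = 0.0168712 / 0.27370307 ≈ 0.062

0.062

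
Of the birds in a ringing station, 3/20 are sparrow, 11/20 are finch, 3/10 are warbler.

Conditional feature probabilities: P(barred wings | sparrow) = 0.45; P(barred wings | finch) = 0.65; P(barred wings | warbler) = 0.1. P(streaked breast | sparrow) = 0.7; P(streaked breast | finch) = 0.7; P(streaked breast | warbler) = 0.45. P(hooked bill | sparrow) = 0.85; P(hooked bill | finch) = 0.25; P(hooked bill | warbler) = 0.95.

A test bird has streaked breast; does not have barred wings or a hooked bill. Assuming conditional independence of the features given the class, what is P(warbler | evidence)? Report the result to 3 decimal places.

0.052

sparrow: 0.15 × (1−0.45) × 0.7 × (1−0.85) = 0.0086625
finch: 0.55 × (1−0.65) × 0.7 × (1−0.25) = 0.1010625
warbler: 0.3 × (1−0.1) × 0.45 × (1−0.95) = 0.006075
P(warbler | x) = 0.006075 / 0.1158 ≈ 0.052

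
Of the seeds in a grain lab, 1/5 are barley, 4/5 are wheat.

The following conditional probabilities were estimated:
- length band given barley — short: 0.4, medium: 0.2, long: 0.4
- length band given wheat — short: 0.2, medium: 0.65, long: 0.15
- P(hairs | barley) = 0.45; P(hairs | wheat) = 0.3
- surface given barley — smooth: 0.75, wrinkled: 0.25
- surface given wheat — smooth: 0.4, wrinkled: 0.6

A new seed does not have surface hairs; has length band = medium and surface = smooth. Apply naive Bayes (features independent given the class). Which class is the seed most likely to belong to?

barley: 0.2 × 0.2 × (1−0.45) × 0.75 = 0.0165
wheat: 0.8 × 0.65 × (1−0.3) × 0.4 = 0.1456
Highest score → wheat.

wheat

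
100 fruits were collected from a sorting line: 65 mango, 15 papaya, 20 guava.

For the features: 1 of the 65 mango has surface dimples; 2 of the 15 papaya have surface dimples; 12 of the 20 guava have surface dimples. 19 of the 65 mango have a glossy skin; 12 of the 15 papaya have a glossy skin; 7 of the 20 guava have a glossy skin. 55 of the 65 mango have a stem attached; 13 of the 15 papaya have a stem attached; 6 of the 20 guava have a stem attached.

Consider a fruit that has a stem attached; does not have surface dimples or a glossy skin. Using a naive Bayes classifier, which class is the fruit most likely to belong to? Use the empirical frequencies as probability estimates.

mango: (65/100) × (64/65) × (46/65) × (55/65) ≈ 0.383243
papaya: (15/100) × (13/15) × (3/15) × (13/15) ≈ 0.0225333
guava: (20/100) × (8/20) × (13/20) × (6/20) = 0.0156
Highest score → mango.

mango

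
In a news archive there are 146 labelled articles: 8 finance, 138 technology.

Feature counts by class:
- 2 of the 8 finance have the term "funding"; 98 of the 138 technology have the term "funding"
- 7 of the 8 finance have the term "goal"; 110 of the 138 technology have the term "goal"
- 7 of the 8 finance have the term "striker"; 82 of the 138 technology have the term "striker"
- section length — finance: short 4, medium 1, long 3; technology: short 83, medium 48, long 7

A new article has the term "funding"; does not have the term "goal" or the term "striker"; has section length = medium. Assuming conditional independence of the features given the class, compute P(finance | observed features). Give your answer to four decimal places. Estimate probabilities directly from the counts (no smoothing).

0.0014

finance: (8/146) × (2/8) × (1/8) × (1/8) × (1/8) ≈ 0.0000267551
technology: (138/146) × (98/138) × (28/138) × (56/138) × (48/138) ≈ 0.0192231
P(finance | x) = 0.0000267551 / 0.0192498551 ≈ 0.0014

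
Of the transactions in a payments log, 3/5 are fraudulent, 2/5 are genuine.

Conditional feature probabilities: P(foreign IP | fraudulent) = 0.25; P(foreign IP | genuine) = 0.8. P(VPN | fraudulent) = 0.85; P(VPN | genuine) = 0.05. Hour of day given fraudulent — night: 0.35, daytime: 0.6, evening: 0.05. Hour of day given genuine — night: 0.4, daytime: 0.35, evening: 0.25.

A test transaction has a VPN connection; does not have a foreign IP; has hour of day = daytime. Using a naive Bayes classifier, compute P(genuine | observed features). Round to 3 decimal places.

0.006

fraudulent: 0.6 × (1−0.25) × 0.85 × 0.6 = 0.2295
genuine: 0.4 × (1−0.8) × 0.05 × 0.35 = 0.0014
P(genuine | x) = 0.0014 / 0.2309 ≈ 0.006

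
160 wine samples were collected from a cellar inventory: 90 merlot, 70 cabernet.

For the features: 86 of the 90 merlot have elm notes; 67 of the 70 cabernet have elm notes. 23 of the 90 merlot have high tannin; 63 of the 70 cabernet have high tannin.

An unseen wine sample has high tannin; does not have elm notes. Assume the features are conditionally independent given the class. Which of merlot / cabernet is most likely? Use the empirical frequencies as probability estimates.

cabernet

merlot: (90/160) × (4/90) × (23/90) ≈ 0.00638889
cabernet: (70/160) × (3/70) × (63/70) = 0.016875
Highest score → cabernet.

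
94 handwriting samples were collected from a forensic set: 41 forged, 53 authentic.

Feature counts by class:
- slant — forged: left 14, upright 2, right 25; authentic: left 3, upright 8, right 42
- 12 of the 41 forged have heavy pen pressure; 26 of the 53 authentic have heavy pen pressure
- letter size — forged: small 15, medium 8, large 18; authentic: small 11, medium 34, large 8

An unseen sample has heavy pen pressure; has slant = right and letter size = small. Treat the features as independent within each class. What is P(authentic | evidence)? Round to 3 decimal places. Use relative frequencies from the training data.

0.615

forged: (41/94) × (25/41) × (12/41) × (15/41) ≈ 0.0284785
authentic: (53/94) × (42/53) × (26/53) × (11/53) ≈ 0.0454921
P(authentic | x) = 0.0454921 / 0.0739706 ≈ 0.615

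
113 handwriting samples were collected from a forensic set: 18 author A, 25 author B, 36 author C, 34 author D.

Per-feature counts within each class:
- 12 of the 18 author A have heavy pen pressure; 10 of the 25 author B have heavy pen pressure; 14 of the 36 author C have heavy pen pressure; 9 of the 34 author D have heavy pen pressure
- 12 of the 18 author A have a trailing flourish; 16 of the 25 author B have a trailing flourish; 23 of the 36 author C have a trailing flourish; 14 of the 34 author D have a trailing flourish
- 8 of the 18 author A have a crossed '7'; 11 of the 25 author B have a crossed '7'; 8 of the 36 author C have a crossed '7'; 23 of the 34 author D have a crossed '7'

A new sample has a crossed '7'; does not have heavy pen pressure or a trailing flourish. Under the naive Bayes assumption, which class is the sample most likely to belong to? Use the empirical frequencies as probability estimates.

author A: (18/113) × (6/18) × (6/18) × (8/18) ≈ 0.00786627
author B: (25/113) × (15/25) × (9/25) × (11/25) ≈ 0.0210265
author C: (36/113) × (22/36) × (13/36) × (8/36) ≈ 0.0156233
author D: (34/113) × (25/34) × (20/34) × (23/34) ≈ 0.0880363
Highest score → author D.

author D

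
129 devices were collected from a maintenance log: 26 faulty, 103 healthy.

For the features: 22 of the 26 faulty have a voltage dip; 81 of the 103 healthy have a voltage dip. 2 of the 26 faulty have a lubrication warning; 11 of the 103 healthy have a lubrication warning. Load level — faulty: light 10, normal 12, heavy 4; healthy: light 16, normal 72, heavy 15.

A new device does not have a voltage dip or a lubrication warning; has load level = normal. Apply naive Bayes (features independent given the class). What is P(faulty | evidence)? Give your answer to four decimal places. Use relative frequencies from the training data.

0.1104

faulty: (26/129) × (4/26) × (24/26) × (12/26) ≈ 0.0132104
healthy: (103/129) × (22/103) × (92/103) × (72/103) ≈ 0.106483
P(faulty | x) = 0.0132104 / 0.1196934 ≈ 0.1104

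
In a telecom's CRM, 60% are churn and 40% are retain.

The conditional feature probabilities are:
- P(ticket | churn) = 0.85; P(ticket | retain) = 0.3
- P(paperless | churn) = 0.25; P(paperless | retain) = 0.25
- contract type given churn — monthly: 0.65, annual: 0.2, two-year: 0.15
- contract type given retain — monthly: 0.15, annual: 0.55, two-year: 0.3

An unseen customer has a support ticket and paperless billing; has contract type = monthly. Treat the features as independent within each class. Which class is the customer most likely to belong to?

churn

churn: 0.6 × 0.85 × 0.25 × 0.65 = 0.082875
retain: 0.4 × 0.3 × 0.25 × 0.15 = 0.0045
Highest score → churn.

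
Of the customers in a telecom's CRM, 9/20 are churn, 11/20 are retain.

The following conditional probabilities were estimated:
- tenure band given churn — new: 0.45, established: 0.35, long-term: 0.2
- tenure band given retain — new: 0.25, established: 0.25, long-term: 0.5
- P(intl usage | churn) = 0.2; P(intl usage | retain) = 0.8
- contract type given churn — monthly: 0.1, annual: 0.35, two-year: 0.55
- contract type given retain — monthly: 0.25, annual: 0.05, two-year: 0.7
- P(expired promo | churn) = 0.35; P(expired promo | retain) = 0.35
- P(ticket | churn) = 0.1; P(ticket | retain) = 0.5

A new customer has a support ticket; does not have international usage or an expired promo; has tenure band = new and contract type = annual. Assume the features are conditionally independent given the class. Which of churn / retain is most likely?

churn

churn: 0.45 × 0.45 × (1−0.2) × 0.35 × (1−0.35) × 0.1 = 0.0036855
retain: 0.55 × 0.25 × (1−0.8) × 0.05 × (1−0.35) × 0.5 = 0.000446875
Highest score → churn.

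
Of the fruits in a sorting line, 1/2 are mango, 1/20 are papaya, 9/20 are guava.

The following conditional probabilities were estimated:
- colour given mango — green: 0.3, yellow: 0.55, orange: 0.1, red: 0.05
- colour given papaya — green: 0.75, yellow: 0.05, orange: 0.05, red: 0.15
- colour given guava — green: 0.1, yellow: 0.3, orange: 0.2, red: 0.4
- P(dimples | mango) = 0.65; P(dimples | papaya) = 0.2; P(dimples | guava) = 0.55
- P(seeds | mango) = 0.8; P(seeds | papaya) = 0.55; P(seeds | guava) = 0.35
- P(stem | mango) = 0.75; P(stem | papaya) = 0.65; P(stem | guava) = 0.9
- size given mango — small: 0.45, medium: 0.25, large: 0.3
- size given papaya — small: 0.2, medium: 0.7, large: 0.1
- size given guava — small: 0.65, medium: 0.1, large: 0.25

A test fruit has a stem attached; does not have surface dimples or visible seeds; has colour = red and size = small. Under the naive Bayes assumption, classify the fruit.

guava

mango: 0.5 × 0.05 × (1−0.65) × (1−0.8) × 0.75 × 0.45 = 0.000590625
papaya: 0.05 × 0.15 × (1−0.2) × (1−0.55) × 0.65 × 0.2 = 0.000351
guava: 0.45 × 0.4 × (1−0.55) × (1−0.35) × 0.9 × 0.65 = 0.03080025
Highest score → guava.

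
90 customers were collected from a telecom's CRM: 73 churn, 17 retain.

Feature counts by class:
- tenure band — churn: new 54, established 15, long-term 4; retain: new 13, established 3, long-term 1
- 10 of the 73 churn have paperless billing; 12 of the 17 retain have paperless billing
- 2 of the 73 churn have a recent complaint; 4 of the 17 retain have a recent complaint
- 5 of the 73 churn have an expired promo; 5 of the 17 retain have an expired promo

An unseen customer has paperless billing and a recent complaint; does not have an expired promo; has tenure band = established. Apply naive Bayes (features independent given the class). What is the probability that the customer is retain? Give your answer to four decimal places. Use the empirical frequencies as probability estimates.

churn: (73/90) × (15/73) × (10/73) × (2/73) × (68/73) ≈ 0.000582665
retain: (17/90) × (3/17) × (12/17) × (4/17) × (12/17) ≈ 0.003908
P(retain | x) = 0.003908 / 0.004490665 ≈ 0.8702

0.8702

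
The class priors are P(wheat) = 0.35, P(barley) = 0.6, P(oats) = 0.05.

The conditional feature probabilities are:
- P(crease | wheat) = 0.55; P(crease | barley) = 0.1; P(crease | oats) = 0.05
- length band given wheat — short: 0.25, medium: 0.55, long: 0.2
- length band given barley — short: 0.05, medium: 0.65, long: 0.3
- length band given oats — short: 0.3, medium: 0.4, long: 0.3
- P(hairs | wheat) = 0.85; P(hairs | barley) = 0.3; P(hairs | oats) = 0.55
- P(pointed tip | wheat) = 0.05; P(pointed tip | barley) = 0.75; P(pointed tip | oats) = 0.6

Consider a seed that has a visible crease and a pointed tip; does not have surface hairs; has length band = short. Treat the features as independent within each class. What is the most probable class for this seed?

barley

wheat: 0.35 × 0.55 × 0.25 × (1−0.85) × 0.05 = 0.0003609375
barley: 0.6 × 0.1 × 0.05 × (1−0.3) × 0.75 = 0.001575
oats: 0.05 × 0.05 × 0.3 × (1−0.55) × 0.6 = 0.0002025
Highest score → barley.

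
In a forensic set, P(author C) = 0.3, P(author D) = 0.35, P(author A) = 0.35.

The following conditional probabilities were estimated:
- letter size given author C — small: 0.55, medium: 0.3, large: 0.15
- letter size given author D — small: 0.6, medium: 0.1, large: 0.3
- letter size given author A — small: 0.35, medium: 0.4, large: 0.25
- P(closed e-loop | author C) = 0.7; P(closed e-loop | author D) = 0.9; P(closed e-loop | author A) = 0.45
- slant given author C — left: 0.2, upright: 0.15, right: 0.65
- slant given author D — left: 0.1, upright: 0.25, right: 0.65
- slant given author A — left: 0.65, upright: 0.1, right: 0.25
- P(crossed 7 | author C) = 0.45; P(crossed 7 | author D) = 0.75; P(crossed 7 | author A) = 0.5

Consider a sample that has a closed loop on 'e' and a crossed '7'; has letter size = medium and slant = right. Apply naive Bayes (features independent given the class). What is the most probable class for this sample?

author C: 0.3 × 0.3 × 0.7 × 0.65 × 0.45 = 0.0184275
author D: 0.35 × 0.1 × 0.9 × 0.65 × 0.75 = 0.01535625
author A: 0.35 × 0.4 × 0.45 × 0.25 × 0.5 = 0.007875
Highest score → author C.

author C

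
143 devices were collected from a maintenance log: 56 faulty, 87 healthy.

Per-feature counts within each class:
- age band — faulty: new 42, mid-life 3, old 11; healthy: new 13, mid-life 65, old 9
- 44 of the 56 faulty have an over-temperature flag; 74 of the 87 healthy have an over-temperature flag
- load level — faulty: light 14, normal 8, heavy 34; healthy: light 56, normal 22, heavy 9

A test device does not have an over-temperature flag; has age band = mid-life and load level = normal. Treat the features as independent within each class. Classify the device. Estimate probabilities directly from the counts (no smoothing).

healthy

faulty: (56/143) × (3/56) × (12/56) × (8/56) ≈ 0.000642215
healthy: (87/143) × (65/87) × (13/87) × (22/87) ≈ 0.0171753
Highest score → healthy.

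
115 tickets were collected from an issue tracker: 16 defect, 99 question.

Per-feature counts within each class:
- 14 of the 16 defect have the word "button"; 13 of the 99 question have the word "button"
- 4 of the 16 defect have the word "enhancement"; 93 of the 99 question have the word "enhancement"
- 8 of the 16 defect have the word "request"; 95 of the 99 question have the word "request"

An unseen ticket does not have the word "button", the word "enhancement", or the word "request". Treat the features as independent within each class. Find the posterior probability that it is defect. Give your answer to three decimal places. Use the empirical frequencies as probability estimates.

0.781

defect: (16/115) × (2/16) × (12/16) × (8/16) ≈ 0.00652174
question: (99/115) × (86/99) × (6/99) × (4/99) ≈ 0.00183122
P(defect | x) = 0.00652174 / 0.00835296 ≈ 0.781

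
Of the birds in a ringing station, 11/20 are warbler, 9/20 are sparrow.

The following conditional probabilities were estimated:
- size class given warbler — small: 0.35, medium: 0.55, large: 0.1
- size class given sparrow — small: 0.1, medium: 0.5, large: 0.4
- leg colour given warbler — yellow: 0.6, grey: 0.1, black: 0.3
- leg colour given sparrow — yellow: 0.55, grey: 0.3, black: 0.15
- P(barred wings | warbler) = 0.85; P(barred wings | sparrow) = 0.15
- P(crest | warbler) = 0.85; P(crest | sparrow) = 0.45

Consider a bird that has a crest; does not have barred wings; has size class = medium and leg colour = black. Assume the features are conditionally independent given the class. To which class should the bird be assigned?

warbler: 0.55 × 0.55 × 0.3 × (1−0.85) × 0.85 = 0.011570625
sparrow: 0.45 × 0.5 × 0.15 × (1−0.15) × 0.45 = 0.012909375
Highest score → sparrow.

sparrow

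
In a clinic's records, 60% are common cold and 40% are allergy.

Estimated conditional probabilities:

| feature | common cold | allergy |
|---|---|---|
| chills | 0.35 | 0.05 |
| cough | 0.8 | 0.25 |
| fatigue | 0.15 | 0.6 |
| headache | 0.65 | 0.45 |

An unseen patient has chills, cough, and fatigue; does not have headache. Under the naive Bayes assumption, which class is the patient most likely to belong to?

common cold

common cold: 0.6 × 0.35 × 0.8 × 0.15 × (1−0.65) = 0.00882
allergy: 0.4 × 0.05 × 0.25 × 0.6 × (1−0.45) = 0.00165
Highest score → common cold.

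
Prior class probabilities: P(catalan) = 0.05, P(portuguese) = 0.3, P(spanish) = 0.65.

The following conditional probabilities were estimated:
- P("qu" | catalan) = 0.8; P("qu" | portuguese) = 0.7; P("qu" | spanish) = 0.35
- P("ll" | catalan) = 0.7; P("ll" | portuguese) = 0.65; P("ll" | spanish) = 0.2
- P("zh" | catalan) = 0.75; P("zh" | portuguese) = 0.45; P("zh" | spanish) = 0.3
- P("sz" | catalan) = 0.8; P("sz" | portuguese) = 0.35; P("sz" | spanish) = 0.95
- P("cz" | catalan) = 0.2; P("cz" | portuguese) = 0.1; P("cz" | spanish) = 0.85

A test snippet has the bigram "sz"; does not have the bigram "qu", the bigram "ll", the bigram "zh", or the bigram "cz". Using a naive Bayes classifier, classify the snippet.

catalan: 0.05 × (1−0.8) × (1−0.7) × (1−0.75) × 0.8 × (1−0.2) = 0.00048
portuguese: 0.3 × (1−0.7) × (1−0.65) × (1−0.45) × 0.35 × (1−0.1) = 0.005457375
spanish: 0.65 × (1−0.35) × (1−0.2) × (1−0.3) × 0.95 × (1−0.85) = 0.0337155
Highest score → spanish.

spanish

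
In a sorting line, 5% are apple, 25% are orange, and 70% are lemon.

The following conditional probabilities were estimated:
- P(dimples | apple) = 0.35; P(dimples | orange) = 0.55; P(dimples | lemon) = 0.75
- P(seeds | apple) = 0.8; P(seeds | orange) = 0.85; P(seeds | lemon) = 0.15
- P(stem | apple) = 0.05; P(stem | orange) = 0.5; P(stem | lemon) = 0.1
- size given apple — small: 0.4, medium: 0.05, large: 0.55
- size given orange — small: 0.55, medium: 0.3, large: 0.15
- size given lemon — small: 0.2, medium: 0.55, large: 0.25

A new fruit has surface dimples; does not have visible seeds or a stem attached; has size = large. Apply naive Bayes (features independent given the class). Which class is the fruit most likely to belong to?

apple: 0.05 × 0.35 × (1−0.8) × (1−0.05) × 0.55 = 0.00182875
orange: 0.25 × 0.55 × (1−0.85) × (1−0.5) × 0.15 = 0.001546875
lemon: 0.7 × 0.75 × (1−0.15) × (1−0.1) × 0.25 = 0.10040625
Highest score → lemon.

lemon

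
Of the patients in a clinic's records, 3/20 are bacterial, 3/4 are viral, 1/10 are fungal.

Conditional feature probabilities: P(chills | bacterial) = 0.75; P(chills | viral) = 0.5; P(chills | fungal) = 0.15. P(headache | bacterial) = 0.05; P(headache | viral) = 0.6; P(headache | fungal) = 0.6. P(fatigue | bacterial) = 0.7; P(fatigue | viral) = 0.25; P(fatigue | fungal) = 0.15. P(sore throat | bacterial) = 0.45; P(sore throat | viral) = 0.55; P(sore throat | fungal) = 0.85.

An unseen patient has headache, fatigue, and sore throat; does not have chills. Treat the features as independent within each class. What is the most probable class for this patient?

viral

bacterial: 0.15 × (1−0.75) × 0.05 × 0.7 × 0.45 = 0.000590625
viral: 0.75 × (1−0.5) × 0.6 × 0.25 × 0.55 = 0.0309375
fungal: 0.1 × (1−0.15) × 0.6 × 0.15 × 0.85 = 0.0065025
Highest score → viral.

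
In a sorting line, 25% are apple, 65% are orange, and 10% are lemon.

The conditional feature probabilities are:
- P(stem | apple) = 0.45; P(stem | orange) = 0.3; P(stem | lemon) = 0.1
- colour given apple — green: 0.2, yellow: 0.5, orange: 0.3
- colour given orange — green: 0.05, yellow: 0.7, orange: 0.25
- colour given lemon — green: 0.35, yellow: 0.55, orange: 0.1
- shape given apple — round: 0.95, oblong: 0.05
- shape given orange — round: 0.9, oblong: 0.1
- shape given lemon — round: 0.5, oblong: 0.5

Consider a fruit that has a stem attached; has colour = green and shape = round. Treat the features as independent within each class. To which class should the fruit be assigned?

apple: 0.25 × 0.45 × 0.2 × 0.95 = 0.021375
orange: 0.65 × 0.3 × 0.05 × 0.9 = 0.008775
lemon: 0.1 × 0.1 × 0.35 × 0.5 = 0.00175
Highest score → apple.

apple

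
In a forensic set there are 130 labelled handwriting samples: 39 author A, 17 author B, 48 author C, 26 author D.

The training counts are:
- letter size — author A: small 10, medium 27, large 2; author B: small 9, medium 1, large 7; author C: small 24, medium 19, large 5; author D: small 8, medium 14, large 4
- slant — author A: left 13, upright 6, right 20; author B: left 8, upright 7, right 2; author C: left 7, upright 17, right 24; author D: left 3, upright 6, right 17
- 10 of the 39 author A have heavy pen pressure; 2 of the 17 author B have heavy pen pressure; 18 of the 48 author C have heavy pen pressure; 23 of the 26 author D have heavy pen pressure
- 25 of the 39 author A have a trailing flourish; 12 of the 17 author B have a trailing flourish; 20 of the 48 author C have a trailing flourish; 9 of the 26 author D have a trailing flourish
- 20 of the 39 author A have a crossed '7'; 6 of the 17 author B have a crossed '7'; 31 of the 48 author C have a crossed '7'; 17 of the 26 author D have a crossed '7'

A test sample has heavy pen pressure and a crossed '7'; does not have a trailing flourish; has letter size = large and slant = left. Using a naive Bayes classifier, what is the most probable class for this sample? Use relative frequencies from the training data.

author A: (39/130) × (2/39) × (13/39) × (10/39) × (14/39) × (20/39) ≈ 0.000242064
author B: (17/130) × (7/17) × (8/17) × (2/17) × (5/17) × (6/17) ≈ 0.000309457
author C: (48/130) × (5/48) × (7/48) × (18/48) × (28/48) × (31/48) ≈ 0.000792414
author D: (26/130) × (4/26) × (3/26) × (23/26) × (17/26) × (17/26) ≈ 0.00134267
Highest score → author D.

author D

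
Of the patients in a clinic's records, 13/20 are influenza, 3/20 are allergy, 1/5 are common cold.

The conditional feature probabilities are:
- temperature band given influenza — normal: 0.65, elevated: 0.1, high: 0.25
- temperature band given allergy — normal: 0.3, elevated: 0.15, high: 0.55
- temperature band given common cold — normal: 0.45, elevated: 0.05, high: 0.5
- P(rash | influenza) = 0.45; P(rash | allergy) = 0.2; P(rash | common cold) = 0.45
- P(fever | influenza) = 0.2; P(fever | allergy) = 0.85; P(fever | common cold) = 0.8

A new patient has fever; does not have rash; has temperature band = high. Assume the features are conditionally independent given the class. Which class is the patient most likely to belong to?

allergy

influenza: 0.65 × 0.25 × (1−0.45) × 0.2 = 0.017875
allergy: 0.15 × 0.55 × (1−0.2) × 0.85 = 0.0561
common cold: 0.2 × 0.5 × (1−0.45) × 0.8 = 0.044
Highest score → allergy.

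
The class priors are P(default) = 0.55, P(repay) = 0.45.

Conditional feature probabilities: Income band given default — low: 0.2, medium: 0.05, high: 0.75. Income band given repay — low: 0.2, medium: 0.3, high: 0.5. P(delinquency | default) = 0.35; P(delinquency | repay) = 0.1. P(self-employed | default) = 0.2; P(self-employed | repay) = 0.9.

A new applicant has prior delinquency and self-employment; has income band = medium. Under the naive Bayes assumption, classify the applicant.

default: 0.55 × 0.05 × 0.35 × 0.2 = 0.001925
repay: 0.45 × 0.3 × 0.1 × 0.9 = 0.01215
Highest score → repay.

repay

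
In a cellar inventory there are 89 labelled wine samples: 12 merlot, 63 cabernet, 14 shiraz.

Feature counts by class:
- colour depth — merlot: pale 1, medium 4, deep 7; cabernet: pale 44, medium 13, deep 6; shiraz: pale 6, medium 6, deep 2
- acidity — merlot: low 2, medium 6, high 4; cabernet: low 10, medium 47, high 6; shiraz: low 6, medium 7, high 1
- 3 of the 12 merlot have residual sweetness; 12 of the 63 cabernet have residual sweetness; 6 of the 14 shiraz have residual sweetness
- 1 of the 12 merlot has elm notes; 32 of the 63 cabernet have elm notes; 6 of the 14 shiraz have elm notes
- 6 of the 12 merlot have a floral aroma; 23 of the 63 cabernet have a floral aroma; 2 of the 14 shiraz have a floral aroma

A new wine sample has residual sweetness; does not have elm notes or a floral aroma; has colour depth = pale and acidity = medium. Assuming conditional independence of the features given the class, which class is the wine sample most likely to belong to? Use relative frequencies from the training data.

merlot: (12/89) × (1/12) × (6/12) × (3/12) × (11/12) × (6/12) ≈ 0.000643727
cabernet: (63/89) × (44/63) × (47/63) × (12/63) × (31/63) × (40/63) ≈ 0.0219483
shiraz: (14/89) × (6/14) × (7/14) × (6/14) × (8/14) × (12/14) ≈ 0.0070757
Highest score → cabernet.

cabernet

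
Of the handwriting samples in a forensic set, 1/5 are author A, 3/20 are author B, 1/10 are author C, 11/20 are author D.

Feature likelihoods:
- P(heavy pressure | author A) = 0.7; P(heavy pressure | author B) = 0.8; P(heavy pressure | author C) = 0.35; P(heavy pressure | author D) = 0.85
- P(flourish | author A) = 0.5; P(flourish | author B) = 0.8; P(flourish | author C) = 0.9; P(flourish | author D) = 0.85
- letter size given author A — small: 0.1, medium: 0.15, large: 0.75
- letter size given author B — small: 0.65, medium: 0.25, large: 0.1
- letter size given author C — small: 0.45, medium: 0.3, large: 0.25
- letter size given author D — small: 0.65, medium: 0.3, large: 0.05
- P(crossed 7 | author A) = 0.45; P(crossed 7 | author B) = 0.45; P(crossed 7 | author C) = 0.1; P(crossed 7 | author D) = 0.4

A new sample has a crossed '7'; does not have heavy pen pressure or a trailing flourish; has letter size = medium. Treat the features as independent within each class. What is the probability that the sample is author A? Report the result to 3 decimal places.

0.462

author A: 0.2 × (1−0.7) × (1−0.5) × 0.15 × 0.45 = 0.002025
author B: 0.15 × (1−0.8) × (1−0.8) × 0.25 × 0.45 = 0.000675
author C: 0.1 × (1−0.35) × (1−0.9) × 0.3 × 0.1 = 0.000195
author D: 0.55 × (1−0.85) × (1−0.85) × 0.3 × 0.4 = 0.001485
P(author A | x) = 0.002025 / 0.00438 ≈ 0.462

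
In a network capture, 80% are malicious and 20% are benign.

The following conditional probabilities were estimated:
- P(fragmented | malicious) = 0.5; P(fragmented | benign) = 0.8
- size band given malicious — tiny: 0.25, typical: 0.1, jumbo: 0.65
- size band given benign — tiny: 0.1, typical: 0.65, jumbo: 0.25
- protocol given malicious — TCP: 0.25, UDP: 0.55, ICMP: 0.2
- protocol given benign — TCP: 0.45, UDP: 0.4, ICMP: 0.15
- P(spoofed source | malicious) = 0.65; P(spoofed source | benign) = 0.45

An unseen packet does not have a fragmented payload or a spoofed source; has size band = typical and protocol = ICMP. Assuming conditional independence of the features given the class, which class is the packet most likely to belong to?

malicious: 0.8 × (1−0.5) × 0.1 × 0.2 × (1−0.65) = 0.0028
benign: 0.2 × (1−0.8) × 0.65 × 0.15 × (1−0.45) = 0.002145
Highest score → malicious.

malicious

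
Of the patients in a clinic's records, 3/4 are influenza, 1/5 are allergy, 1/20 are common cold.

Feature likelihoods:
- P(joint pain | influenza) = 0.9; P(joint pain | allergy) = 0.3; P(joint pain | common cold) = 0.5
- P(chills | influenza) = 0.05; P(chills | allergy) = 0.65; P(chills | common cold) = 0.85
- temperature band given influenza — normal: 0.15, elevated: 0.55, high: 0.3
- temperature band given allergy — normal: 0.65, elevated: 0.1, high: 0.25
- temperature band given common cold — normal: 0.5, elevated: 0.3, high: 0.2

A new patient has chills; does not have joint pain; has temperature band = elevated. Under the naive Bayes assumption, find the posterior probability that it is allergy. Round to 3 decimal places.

influenza: 0.75 × (1−0.9) × 0.05 × 0.55 = 0.0020625
allergy: 0.2 × (1−0.3) × 0.65 × 0.1 = 0.0091
common cold: 0.05 × (1−0.5) × 0.85 × 0.3 = 0.006375
P(allergy | x) = 0.0091 / 0.0175375 ≈ 0.519

0.519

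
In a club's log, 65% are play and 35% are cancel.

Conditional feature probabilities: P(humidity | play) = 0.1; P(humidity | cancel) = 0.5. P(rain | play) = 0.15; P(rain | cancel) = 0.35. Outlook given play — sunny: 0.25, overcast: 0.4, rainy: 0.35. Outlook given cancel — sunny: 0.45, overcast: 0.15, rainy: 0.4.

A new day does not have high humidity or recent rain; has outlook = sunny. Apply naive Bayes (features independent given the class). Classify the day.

play

play: 0.65 × (1−0.1) × (1−0.15) × 0.25 = 0.1243125
cancel: 0.35 × (1−0.5) × (1−0.35) × 0.45 = 0.0511875
Highest score → play.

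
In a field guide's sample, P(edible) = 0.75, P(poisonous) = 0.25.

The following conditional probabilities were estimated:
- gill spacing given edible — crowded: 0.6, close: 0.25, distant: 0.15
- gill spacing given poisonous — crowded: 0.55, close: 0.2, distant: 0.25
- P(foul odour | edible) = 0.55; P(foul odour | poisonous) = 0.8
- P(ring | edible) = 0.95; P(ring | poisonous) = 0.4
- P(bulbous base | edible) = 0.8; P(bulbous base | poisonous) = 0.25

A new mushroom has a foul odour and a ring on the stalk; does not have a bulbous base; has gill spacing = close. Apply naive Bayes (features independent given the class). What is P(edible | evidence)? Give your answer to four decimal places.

0.6202

edible: 0.75 × 0.25 × 0.55 × 0.95 × (1−0.8) = 0.01959375
poisonous: 0.25 × 0.2 × 0.8 × 0.4 × (1−0.25) = 0.012
P(edible | x) = 0.01959375 / 0.03159375 ≈ 0.6202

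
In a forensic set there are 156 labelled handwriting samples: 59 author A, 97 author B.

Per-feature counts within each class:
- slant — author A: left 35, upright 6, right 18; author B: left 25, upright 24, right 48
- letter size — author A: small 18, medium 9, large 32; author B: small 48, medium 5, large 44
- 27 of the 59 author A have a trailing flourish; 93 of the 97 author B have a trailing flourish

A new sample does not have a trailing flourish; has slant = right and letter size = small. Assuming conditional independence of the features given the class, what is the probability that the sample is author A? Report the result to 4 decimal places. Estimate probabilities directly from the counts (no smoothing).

0.7525

author A: (59/156) × (18/59) × (18/59) × (32/59) ≈ 0.0190927
author B: (97/156) × (48/97) × (48/97) × (4/97) ≈ 0.00627877
P(author A | x) = 0.0190927 / 0.02537147 ≈ 0.7525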